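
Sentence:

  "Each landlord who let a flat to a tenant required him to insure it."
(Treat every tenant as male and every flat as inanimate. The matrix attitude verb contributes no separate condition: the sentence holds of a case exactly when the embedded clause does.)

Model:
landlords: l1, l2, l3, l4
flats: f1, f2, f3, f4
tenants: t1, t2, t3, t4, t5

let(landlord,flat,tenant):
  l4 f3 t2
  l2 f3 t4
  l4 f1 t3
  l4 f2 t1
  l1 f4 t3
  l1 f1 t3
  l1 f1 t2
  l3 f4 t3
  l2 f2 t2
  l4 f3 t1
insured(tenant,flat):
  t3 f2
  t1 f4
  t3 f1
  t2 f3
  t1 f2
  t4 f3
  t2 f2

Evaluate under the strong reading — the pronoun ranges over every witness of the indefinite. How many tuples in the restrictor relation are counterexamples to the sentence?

"him" takes "a tenant" as antecedent and "it" takes "a flat"; both are donkey pronouns co-varying with the restrictor.
Strong reading: for every (l,f,t) with let(l,f,t), insured(t,f).
Restrictor triples: (l1,f1,t2)→insured(t2,f1) ✗  (l1,f1,t3)→insured(t3,f1) ✓  (l1,f4,t3)→insured(t3,f4) ✗  (l2,f2,t2)→insured(t2,f2) ✓  (l2,f3,t4)→insured(t4,f3) ✓  (l3,f4,t3)→insured(t3,f4) ✗  (l4,f1,t3)→insured(t3,f1) ✓  (l4,f2,t1)→insured(t1,f2) ✓  (l4,f3,t1)→insured(t1,f3) ✗  (l4,f3,t2)→insured(t2,f3) ✓
Counterexamples (restrictor triples failing the scope): 4.

4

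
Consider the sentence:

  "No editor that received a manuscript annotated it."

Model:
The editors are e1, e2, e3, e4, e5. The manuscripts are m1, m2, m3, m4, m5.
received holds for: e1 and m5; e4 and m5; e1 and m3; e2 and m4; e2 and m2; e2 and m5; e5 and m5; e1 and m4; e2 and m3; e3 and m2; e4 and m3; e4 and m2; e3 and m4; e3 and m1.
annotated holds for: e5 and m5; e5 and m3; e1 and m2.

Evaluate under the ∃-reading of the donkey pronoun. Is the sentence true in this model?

False

"it" takes "a manuscript" as antecedent — a donkey pronoun bound across the clause boundary.
Truth condition: for no (e,m) with received(e,m) does annotated(e,m) hold.
Restrictor pairs — does the scope hold? (e1,m3):fails  (e1,m4):fails  (e1,m5):fails  (e2,m2):fails  (e2,m3):fails  (e2,m4):fails  (e2,m5):fails  (e3,m1):fails  (e3,m2):fails  (e3,m4):fails  (e4,m2):fails  (e4,m3):fails  (e4,m5):fails  (e5,m5):holds
Scope holds for 1 pair(s), so the sentence is false.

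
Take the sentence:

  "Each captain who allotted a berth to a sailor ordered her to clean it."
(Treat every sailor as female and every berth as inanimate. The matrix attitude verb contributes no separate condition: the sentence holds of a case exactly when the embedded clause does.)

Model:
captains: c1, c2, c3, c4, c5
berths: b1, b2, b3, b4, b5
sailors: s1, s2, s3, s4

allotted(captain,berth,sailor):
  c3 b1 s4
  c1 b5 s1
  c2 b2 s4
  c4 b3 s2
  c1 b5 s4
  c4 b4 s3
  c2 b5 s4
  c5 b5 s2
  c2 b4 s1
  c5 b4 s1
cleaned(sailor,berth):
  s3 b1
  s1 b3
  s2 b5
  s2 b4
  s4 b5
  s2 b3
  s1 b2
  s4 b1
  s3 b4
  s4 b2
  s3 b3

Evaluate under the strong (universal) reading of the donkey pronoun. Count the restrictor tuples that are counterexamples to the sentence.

3

"her" takes "a sailor" as antecedent and "it" takes "a berth"; both are donkey pronouns co-varying with the restrictor.
Strong reading: for every (c,b,s) with allotted(c,b,s), cleaned(s,b).
Restrictor triples: (c1,b5,s1)→cleaned(s1,b5) ✗  (c1,b5,s4)→cleaned(s4,b5) ✓  (c2,b2,s4)→cleaned(s4,b2) ✓  (c2,b4,s1)→cleaned(s1,b4) ✗  (c2,b5,s4)→cleaned(s4,b5) ✓  (c3,b1,s4)→cleaned(s4,b1) ✓  (c4,b3,s2)→cleaned(s2,b3) ✓  (c4,b4,s3)→cleaned(s3,b4) ✓  (c5,b4,s1)→cleaned(s1,b4) ✗  (c5,b5,s2)→cleaned(s2,b5) ✓
Counterexamples (restrictor triples failing the scope): 3.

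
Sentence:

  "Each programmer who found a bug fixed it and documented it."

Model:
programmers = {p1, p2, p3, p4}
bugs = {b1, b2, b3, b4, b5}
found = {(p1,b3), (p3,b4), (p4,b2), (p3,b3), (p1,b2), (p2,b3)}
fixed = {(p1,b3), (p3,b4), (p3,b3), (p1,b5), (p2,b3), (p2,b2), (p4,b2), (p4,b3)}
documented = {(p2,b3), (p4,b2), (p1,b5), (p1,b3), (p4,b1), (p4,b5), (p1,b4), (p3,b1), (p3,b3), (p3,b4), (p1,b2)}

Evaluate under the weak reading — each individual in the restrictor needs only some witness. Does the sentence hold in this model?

"it" takes "a bug" as antecedent — a donkey pronoun bound across the clause boundary.
Weak reading: every programmer p with some found-bug has at least one found-bug b such that fixed(p,b) ∧ documented(p,b).
Per programmer: p1:✓  p2:✓  p3:✓  p4:✓
Every programmer in the restrictor has a witness.

True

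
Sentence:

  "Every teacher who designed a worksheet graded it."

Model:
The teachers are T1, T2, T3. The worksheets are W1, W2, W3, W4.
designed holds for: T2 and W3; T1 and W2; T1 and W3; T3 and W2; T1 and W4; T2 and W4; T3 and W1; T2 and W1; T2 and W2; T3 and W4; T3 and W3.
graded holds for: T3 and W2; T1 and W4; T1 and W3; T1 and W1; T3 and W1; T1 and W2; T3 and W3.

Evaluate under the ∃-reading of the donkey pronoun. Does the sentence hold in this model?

False

"it" takes "a worksheet" as antecedent — a donkey pronoun bound across the clause boundary.
Weak reading: every teacher t with some designed-worksheet has at least one designed-worksheet w such that graded(t,w).
Per teacher: T1:✓  T2:✗  T3:✓
T2 has no witness among its designed-worksheets.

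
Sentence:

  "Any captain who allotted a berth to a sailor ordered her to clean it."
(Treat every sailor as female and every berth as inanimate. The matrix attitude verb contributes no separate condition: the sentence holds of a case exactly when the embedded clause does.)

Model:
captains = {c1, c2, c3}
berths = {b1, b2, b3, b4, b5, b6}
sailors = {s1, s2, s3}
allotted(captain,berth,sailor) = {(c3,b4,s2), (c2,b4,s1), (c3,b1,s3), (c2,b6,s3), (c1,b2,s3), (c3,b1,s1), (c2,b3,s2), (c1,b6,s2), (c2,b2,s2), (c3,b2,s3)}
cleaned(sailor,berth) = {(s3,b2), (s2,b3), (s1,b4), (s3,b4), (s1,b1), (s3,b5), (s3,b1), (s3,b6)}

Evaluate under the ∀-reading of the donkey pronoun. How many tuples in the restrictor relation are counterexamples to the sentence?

3

"her" takes "a sailor" as antecedent and "it" takes "a berth"; both are donkey pronouns co-varying with the restrictor.
Strong reading: for every (c,b,s) with allotted(c,b,s), cleaned(s,b).
Restrictor triples: (c1,b2,s3)→cleaned(s3,b2) ✓  (c1,b6,s2)→cleaned(s2,b6) ✗  (c2,b2,s2)→cleaned(s2,b2) ✗  (c2,b3,s2)→cleaned(s2,b3) ✓  (c2,b4,s1)→cleaned(s1,b4) ✓  (c2,b6,s3)→cleaned(s3,b6) ✓  (c3,b1,s1)→cleaned(s1,b1) ✓  (c3,b1,s3)→cleaned(s3,b1) ✓  (c3,b2,s3)→cleaned(s3,b2) ✓  (c3,b4,s2)→cleaned(s2,b4) ✗
Counterexamples (restrictor triples failing the scope): 3.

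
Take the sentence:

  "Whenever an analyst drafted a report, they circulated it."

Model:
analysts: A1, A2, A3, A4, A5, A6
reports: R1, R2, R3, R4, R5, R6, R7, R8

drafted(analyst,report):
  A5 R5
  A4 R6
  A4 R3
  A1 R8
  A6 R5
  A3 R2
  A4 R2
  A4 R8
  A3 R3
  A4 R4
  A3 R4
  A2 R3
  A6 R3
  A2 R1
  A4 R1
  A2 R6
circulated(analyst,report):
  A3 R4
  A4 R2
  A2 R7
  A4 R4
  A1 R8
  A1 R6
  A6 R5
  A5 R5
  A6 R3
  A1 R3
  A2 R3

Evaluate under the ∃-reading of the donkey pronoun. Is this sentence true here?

"it" takes "a report" as antecedent — a donkey pronoun bound across the clause boundary.
Weak reading: every analyst a with some drafted-report has at least one drafted-report r such that circulated(a,r).
Per analyst: A1:✓  A2:✓  A3:✓  A4:✓  A5:✓  A6:✓
Every analyst in the restrictor has a witness.

True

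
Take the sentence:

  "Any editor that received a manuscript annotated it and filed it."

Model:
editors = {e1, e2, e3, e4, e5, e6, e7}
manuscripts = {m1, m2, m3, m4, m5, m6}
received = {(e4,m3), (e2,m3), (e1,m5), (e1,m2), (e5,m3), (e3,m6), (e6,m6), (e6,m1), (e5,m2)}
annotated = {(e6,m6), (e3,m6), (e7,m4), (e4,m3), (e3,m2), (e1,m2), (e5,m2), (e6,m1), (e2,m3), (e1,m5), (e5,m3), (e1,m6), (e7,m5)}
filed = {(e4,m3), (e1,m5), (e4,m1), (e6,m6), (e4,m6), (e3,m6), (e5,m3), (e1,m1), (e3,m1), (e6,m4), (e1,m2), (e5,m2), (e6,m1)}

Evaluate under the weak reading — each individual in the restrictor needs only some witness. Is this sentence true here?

False

"it" takes "a manuscript" as antecedent — a donkey pronoun bound across the clause boundary.
Weak reading: every editor e with some received-manuscript has at least one received-manuscript m such that annotated(e,m) ∧ filed(e,m).
Per editor: e1:✓  e2:✗  e3:✓  e4:✓  e5:✓  e6:✓
e2 has no witness among its received-manuscripts.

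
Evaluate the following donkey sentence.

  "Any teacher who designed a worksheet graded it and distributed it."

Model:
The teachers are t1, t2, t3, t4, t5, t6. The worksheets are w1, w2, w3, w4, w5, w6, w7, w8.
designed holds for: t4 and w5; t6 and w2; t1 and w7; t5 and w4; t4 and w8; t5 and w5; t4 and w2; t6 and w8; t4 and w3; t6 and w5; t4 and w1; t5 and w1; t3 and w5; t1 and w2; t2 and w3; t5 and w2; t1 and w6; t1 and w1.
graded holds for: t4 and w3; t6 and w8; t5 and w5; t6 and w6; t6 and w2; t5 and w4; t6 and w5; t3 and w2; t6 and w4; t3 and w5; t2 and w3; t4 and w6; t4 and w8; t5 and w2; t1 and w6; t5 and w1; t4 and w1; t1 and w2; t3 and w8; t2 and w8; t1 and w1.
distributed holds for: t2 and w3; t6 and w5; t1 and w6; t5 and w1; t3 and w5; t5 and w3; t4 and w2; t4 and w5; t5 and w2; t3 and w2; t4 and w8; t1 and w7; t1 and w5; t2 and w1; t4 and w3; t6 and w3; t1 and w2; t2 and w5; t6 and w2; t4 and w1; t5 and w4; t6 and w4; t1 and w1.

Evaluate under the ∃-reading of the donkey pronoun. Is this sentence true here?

"it" takes "a worksheet" as antecedent — a donkey pronoun bound across the clause boundary.
Weak reading: every teacher t with some designed-worksheet has at least one designed-worksheet w such that graded(t,w) ∧ distributed(t,w).
Per teacher: t1:✓  t2:✓  t3:✓  t4:✓  t5:✓  t6:✓
Every teacher in the restrictor has a witness.

True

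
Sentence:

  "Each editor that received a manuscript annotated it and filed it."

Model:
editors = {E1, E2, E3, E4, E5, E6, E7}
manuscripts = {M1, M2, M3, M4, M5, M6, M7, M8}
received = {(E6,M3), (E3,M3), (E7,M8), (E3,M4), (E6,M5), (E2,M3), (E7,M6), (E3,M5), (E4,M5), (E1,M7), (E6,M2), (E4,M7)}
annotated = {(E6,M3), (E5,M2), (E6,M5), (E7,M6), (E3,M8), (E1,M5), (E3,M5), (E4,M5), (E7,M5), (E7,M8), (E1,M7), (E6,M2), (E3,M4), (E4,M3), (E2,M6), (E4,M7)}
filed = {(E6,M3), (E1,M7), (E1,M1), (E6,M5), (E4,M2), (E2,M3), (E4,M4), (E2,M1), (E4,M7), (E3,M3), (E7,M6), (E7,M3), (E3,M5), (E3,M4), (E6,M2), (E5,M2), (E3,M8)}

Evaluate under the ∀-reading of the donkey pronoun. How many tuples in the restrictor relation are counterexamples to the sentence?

"it" takes "a manuscript" as antecedent — a donkey pronoun bound across the clause boundary.
Strong reading: for every (e,m) with received(e,m), annotated(e,m) ∧ filed(e,m).
Restrictor pairs: (E1,M7) ✓  (E2,M3) ✗  (E3,M3) ✗  (E3,M4) ✓  (E3,M5) ✓  (E4,M5) ✗  (E4,M7) ✓  (E6,M2) ✓  (E6,M3) ✓  (E6,M5) ✓  (E7,M6) ✓  (E7,M8) ✗
Counterexamples (restrictor pairs failing the scope): 4.

4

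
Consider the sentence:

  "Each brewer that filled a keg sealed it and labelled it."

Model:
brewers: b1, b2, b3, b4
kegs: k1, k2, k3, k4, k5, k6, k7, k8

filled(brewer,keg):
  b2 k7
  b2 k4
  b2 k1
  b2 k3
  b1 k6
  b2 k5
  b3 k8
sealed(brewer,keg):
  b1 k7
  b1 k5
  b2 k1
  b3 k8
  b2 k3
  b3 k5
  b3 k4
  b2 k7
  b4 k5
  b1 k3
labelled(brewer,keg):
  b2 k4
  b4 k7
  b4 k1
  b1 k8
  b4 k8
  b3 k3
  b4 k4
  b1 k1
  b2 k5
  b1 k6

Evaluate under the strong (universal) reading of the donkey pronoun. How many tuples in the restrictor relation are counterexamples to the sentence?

"it" takes "a keg" as antecedent — a donkey pronoun bound across the clause boundary.
Strong reading: for every (b,k) with filled(b,k), sealed(b,k) ∧ labelled(b,k).
Restrictor pairs: (b1,k6) ✗  (b2,k1) ✗  (b2,k3) ✗  (b2,k4) ✗  (b2,k5) ✗  (b2,k7) ✗  (b3,k8) ✗
Counterexamples (restrictor pairs failing the scope): 7.

7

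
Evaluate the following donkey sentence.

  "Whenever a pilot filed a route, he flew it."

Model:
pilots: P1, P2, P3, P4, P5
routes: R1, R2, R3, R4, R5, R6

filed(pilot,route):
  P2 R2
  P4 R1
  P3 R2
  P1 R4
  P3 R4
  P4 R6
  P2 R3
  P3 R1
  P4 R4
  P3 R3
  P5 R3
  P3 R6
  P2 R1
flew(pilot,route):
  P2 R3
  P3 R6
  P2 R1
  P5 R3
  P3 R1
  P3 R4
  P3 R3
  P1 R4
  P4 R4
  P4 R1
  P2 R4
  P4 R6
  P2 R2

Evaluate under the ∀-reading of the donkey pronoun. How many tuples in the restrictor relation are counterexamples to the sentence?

1

"it" takes "a route" as antecedent — a donkey pronoun bound across the clause boundary.
Strong reading: for every (p,r) with filed(p,r), flew(p,r).
Restrictor pairs: (P1,R4) ✓  (P2,R1) ✓  (P2,R2) ✓  (P2,R3) ✓  (P3,R1) ✓  (P3,R2) ✗  (P3,R3) ✓  (P3,R4) ✓  (P3,R6) ✓  (P4,R1) ✓  (P4,R4) ✓  (P4,R6) ✓  (P5,R3) ✓
Counterexamples (restrictor pairs failing the scope): 1.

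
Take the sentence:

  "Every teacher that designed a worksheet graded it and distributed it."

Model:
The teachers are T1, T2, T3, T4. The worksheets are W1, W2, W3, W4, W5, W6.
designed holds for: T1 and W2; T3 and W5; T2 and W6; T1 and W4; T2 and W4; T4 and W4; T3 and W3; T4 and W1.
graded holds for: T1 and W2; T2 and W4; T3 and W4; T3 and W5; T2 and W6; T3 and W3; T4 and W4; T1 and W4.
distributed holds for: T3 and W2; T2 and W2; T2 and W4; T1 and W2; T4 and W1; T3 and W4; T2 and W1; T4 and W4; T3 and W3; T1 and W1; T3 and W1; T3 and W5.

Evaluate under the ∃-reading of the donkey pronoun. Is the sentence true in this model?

True

"it" takes "a worksheet" as antecedent — a donkey pronoun bound across the clause boundary.
Weak reading: every teacher t with some designed-worksheet has at least one designed-worksheet w such that graded(t,w) ∧ distributed(t,w).
Per teacher: T1:✓  T2:✓  T3:✓  T4:✓
Every teacher in the restrictor has a witness.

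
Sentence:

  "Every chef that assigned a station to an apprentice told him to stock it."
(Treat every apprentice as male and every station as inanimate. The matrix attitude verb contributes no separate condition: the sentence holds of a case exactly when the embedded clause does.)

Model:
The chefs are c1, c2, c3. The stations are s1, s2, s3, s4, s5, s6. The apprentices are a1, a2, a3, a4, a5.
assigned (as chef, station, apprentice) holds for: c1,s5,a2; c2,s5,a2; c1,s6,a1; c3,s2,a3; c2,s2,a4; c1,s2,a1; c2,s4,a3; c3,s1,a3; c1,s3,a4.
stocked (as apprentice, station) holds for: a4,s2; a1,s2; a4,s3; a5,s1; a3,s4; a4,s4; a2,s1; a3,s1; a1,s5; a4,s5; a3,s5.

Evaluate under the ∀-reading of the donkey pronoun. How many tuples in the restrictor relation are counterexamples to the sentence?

4

"him" takes "an apprentice" as antecedent and "it" takes "a station"; both are donkey pronouns co-varying with the restrictor.
Strong reading: for every (c,s,a) with assigned(c,s,a), stocked(a,s).
Restrictor triples: (c1,s2,a1)→stocked(a1,s2) ✓  (c1,s3,a4)→stocked(a4,s3) ✓  (c1,s5,a2)→stocked(a2,s5) ✗  (c1,s6,a1)→stocked(a1,s6) ✗  (c2,s2,a4)→stocked(a4,s2) ✓  (c2,s4,a3)→stocked(a3,s4) ✓  (c2,s5,a2)→stocked(a2,s5) ✗  (c3,s1,a3)→stocked(a3,s1) ✓  (c3,s2,a3)→stocked(a3,s2) ✗
Counterexamples (restrictor triples failing the scope): 4.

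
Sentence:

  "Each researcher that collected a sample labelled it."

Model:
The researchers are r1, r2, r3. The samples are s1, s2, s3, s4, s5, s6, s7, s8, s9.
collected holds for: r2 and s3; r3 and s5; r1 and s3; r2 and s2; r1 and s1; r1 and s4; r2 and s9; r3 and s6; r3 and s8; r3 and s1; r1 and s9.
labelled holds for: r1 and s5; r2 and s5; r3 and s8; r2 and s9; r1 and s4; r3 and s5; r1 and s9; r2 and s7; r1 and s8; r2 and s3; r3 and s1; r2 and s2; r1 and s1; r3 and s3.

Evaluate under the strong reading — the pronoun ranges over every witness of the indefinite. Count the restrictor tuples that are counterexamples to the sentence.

2

"it" takes "a sample" as antecedent — a donkey pronoun bound across the clause boundary.
Strong reading: for every (r,s) with collected(r,s), labelled(r,s).
Restrictor pairs: (r1,s1) ✓  (r1,s3) ✗  (r1,s4) ✓  (r1,s9) ✓  (r2,s2) ✓  (r2,s3) ✓  (r2,s9) ✓  (r3,s1) ✓  (r3,s5) ✓  (r3,s6) ✗  (r3,s8) ✓
Counterexamples (restrictor pairs failing the scope): 2.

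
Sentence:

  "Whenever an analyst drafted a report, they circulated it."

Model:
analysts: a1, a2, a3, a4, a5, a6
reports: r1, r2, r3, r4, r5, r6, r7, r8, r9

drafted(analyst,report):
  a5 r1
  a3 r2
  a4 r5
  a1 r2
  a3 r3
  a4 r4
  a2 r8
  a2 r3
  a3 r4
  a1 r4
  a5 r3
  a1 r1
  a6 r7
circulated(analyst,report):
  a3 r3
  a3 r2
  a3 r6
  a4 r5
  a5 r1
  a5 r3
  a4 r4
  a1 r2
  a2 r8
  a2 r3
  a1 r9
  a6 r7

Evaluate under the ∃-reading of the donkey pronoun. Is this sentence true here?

True

"it" takes "a report" as antecedent — a donkey pronoun bound across the clause boundary.
Weak reading: every analyst a with some drafted-report has at least one drafted-report r such that circulated(a,r).
Per analyst: a1:✓  a2:✓  a3:✓  a4:✓  a5:✓  a6:✓
Every analyst in the restrictor has a witness.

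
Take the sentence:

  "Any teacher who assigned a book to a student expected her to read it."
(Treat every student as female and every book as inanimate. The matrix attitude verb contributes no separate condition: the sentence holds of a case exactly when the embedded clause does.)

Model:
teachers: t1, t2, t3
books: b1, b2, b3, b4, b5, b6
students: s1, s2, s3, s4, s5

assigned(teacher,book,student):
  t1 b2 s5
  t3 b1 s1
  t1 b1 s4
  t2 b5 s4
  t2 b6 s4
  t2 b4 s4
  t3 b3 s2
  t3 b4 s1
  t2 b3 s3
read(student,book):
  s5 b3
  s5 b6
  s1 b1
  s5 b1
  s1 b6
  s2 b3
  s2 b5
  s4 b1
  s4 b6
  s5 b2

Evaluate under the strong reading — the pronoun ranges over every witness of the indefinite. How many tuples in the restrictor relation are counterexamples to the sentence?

4

"her" takes "a student" as antecedent and "it" takes "a book"; both are donkey pronouns co-varying with the restrictor.
Strong reading: for every (t,b,s) with assigned(t,b,s), read(s,b).
Restrictor triples: (t1,b1,s4)→read(s4,b1) ✓  (t1,b2,s5)→read(s5,b2) ✓  (t2,b3,s3)→read(s3,b3) ✗  (t2,b4,s4)→read(s4,b4) ✗  (t2,b5,s4)→read(s4,b5) ✗  (t2,b6,s4)→read(s4,b6) ✓  (t3,b1,s1)→read(s1,b1) ✓  (t3,b3,s2)→read(s2,b3) ✓  (t3,b4,s1)→read(s1,b4) ✗
Counterexamples (restrictor triples failing the scope): 4.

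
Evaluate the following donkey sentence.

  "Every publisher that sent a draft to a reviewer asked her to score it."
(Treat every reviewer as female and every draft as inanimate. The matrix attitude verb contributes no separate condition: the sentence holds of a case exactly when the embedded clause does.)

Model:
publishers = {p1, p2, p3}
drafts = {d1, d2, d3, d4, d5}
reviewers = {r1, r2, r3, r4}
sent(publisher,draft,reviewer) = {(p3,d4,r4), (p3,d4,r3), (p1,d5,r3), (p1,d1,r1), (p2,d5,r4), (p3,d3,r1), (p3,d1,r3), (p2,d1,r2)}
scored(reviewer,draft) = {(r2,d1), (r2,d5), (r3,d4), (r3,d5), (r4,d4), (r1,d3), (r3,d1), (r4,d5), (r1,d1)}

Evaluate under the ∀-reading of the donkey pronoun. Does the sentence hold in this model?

True

"her" takes "a reviewer" as antecedent and "it" takes "a draft"; both are donkey pronouns co-varying with the restrictor.
Strong reading: for every (p,d,r) with sent(p,d,r), scored(r,d).
Restrictor triples: (p1,d1,r1)→scored(r1,d1) ✓  (p1,d5,r3)→scored(r3,d5) ✓  (p2,d1,r2)→scored(r2,d1) ✓  (p2,d5,r4)→scored(r4,d5) ✓  (p3,d1,r3)→scored(r3,d1) ✓  (p3,d3,r1)→scored(r1,d3) ✓  (p3,d4,r3)→scored(r3,d4) ✓  (p3,d4,r4)→scored(r4,d4) ✓
Every restrictor triple satisfies the scope.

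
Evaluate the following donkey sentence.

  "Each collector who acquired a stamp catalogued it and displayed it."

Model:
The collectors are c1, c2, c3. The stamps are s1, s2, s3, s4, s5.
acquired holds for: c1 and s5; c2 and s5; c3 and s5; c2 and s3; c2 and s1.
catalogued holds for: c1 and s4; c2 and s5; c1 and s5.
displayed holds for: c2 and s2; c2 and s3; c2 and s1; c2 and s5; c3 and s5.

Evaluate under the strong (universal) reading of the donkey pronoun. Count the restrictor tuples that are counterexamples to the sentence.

"it" takes "a stamp" as antecedent — a donkey pronoun bound across the clause boundary.
Strong reading: for every (c,s) with acquired(c,s), catalogued(c,s) ∧ displayed(c,s).
Restrictor pairs: (c1,s5) ✗  (c2,s1) ✗  (c2,s3) ✗  (c2,s5) ✓  (c3,s5) ✗
Counterexamples (restrictor pairs failing the scope): 4.

4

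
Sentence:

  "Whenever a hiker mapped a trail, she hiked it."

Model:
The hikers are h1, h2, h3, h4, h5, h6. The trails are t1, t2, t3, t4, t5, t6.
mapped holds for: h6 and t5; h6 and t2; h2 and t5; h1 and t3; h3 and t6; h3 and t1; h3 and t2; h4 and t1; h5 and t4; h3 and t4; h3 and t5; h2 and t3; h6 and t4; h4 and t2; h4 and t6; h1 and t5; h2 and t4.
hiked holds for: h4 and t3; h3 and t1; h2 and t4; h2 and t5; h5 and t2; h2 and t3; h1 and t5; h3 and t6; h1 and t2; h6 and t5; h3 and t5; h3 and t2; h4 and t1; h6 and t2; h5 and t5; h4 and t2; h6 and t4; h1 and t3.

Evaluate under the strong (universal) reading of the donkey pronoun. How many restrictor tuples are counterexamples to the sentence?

3

"it" takes "a trail" as antecedent — a donkey pronoun bound across the clause boundary.
Strong reading: for every (h,t) with mapped(h,t), hiked(h,t).
Restrictor pairs: (h1,t3) ✓  (h1,t5) ✓  (h2,t3) ✓  (h2,t4) ✓  (h2,t5) ✓  (h3,t1) ✓  (h3,t2) ✓  (h3,t4) ✗  (h3,t5) ✓  (h3,t6) ✓  (h4,t1) ✓  (h4,t2) ✓  (h4,t6) ✗  (h5,t4) ✗  (h6,t2) ✓  (h6,t4) ✓  (h6,t5) ✓
Counterexamples (restrictor pairs failing the scope): 3.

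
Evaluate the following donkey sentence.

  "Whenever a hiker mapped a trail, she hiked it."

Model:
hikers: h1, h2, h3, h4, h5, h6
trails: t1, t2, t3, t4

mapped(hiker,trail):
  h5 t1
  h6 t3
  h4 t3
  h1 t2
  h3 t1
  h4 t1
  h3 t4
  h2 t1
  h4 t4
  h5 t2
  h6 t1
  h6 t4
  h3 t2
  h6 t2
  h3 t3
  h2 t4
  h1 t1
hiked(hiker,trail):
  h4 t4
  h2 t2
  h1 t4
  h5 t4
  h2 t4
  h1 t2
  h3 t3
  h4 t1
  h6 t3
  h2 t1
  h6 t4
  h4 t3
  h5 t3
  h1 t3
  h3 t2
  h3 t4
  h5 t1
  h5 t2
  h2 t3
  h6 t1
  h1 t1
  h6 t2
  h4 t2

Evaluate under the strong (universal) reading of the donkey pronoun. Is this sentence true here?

"it" takes "a trail" as antecedent — a donkey pronoun bound across the clause boundary.
Strong reading: for every (h,t) with mapped(h,t), hiked(h,t).
Restrictor pairs: (h1,t1) ✓  (h1,t2) ✓  (h2,t1) ✓  (h2,t4) ✓  (h3,t1) ✗  (h3,t2) ✓  (h3,t3) ✓  (h3,t4) ✓  (h4,t1) ✓  (h4,t3) ✓  (h4,t4) ✓  (h5,t1) ✓  (h5,t2) ✓  (h6,t1) ✓  (h6,t2) ✓  (h6,t3) ✓  (h6,t4) ✓
Counterexample: (h3,t1) is in mapped but fails the scope.

False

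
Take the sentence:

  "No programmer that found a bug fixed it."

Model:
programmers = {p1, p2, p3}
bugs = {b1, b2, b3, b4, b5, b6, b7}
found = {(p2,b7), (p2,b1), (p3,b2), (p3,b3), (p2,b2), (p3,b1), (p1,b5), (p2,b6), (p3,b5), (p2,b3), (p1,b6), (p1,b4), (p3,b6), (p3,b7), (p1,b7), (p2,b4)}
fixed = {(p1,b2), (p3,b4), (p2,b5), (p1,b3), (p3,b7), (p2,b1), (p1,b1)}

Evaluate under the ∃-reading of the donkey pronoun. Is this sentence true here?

False

"it" takes "a bug" as antecedent — a donkey pronoun bound across the clause boundary.
Truth condition: for no (p,b) with found(p,b) does fixed(p,b) hold.
Restrictor pairs — does the scope hold? (p1,b4):fails  (p1,b5):fails  (p1,b6):fails  (p1,b7):fails  (p2,b1):holds  (p2,b2):fails  (p2,b3):fails  (p2,b4):fails  (p2,b6):fails  (p2,b7):fails  (p3,b1):fails  (p3,b2):fails  (p3,b3):fails  (p3,b5):fails  (p3,b6):fails  (p3,b7):holds
Scope holds for 2 pair(s), so the sentence is false.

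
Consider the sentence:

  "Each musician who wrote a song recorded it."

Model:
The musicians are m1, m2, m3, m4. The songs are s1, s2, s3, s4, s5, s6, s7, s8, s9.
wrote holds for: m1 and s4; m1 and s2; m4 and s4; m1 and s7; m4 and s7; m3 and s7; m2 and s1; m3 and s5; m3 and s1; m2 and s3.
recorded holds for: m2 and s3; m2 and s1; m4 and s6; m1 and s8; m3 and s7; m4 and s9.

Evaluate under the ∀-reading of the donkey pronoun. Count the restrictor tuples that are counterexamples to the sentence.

7

"it" takes "a song" as antecedent — a donkey pronoun bound across the clause boundary.
Strong reading: for every (m,s) with wrote(m,s), recorded(m,s).
Restrictor pairs: (m1,s2) ✗  (m1,s4) ✗  (m1,s7) ✗  (m2,s1) ✓  (m2,s3) ✓  (m3,s1) ✗  (m3,s5) ✗  (m3,s7) ✓  (m4,s4) ✗  (m4,s7) ✗
Counterexamples (restrictor pairs failing the scope): 7.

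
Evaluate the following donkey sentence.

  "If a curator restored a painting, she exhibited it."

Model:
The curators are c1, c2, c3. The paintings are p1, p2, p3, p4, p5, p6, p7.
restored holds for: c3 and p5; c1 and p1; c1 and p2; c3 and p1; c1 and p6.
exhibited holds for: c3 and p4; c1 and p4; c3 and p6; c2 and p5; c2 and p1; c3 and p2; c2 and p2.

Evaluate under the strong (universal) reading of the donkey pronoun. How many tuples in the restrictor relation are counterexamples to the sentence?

"it" takes "a painting" as antecedent — a donkey pronoun bound across the clause boundary.
Strong reading: for every (c,p) with restored(c,p), exhibited(c,p).
Restrictor pairs: (c1,p1) ✗  (c1,p2) ✗  (c1,p6) ✗  (c3,p1) ✗  (c3,p5) ✗
Counterexamples (restrictor pairs failing the scope): 5.

5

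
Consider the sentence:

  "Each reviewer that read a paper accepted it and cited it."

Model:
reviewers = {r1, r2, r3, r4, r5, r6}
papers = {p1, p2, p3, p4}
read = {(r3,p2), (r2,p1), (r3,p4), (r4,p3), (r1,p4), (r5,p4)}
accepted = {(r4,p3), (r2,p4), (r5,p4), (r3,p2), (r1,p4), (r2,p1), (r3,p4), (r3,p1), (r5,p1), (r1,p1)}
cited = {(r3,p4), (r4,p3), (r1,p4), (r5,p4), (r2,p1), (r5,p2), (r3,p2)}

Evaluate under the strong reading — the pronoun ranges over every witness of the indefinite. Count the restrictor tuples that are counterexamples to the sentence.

"it" takes "a paper" as antecedent — a donkey pronoun bound across the clause boundary.
Strong reading: for every (r,p) with read(r,p), accepted(r,p) ∧ cited(r,p).
Restrictor pairs: (r1,p4) ✓  (r2,p1) ✓  (r3,p2) ✓  (r3,p4) ✓  (r4,p3) ✓  (r5,p4) ✓
Counterexamples (restrictor pairs failing the scope): 0.

0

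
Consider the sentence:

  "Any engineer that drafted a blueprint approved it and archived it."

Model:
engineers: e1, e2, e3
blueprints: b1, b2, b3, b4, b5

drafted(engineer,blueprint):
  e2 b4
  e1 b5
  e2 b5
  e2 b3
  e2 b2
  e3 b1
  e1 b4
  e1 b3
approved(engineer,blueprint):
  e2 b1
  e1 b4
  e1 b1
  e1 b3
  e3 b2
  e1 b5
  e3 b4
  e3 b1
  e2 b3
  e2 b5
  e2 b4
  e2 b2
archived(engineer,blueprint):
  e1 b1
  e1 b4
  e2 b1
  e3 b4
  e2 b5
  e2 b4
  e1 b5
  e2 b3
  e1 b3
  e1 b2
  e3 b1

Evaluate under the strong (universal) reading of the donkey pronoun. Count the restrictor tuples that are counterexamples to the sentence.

"it" takes "a blueprint" as antecedent — a donkey pronoun bound across the clause boundary.
Strong reading: for every (e,b) with drafted(e,b), approved(e,b) ∧ archived(e,b).
Restrictor pairs: (e1,b3) ✓  (e1,b4) ✓  (e1,b5) ✓  (e2,b2) ✗  (e2,b3) ✓  (e2,b4) ✓  (e2,b5) ✓  (e3,b1) ✓
Counterexamples (restrictor pairs failing the scope): 1.

1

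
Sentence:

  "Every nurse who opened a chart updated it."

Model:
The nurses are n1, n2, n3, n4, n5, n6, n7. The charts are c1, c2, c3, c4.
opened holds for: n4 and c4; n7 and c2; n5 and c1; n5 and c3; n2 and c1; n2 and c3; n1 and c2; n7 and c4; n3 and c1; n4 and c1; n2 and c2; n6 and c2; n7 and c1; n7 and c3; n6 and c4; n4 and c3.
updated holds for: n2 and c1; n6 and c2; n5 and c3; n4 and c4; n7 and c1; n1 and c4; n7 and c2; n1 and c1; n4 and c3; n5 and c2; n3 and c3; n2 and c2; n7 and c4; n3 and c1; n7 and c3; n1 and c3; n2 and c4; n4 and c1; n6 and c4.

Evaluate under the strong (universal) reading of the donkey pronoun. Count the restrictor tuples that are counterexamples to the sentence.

3

"it" takes "a chart" as antecedent — a donkey pronoun bound across the clause boundary.
Strong reading: for every (n,c) with opened(n,c), updated(n,c).
Restrictor pairs: (n1,c2) ✗  (n2,c1) ✓  (n2,c2) ✓  (n2,c3) ✗  (n3,c1) ✓  (n4,c1) ✓  (n4,c3) ✓  (n4,c4) ✓  (n5,c1) ✗  (n5,c3) ✓  (n6,c2) ✓  (n6,c4) ✓  (n7,c1) ✓  (n7,c2) ✓  (n7,c3) ✓  (n7,c4) ✓
Counterexamples (restrictor pairs failing the scope): 3.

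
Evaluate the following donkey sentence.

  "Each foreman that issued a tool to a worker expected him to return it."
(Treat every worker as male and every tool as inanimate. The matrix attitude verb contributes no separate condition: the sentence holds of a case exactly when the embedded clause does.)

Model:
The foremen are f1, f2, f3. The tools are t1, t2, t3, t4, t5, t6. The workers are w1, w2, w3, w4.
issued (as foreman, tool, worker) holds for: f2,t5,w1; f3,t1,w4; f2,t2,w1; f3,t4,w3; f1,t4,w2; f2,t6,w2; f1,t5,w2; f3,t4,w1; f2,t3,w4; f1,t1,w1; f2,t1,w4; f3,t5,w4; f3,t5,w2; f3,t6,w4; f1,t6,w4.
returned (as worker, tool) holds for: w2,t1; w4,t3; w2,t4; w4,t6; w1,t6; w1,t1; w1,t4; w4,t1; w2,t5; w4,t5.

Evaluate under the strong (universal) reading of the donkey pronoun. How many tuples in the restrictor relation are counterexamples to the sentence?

4

"him" takes "a worker" as antecedent and "it" takes "a tool"; both are donkey pronouns co-varying with the restrictor.
Strong reading: for every (f,t,w) with issued(f,t,w), returned(w,t).
Restrictor triples: (f1,t1,w1)→returned(w1,t1) ✓  (f1,t4,w2)→returned(w2,t4) ✓  (f1,t5,w2)→returned(w2,t5) ✓  (f1,t6,w4)→returned(w4,t6) ✓  (f2,t1,w4)→returned(w4,t1) ✓  (f2,t2,w1)→returned(w1,t2) ✗  (f2,t3,w4)→returned(w4,t3) ✓  (f2,t5,w1)→returned(w1,t5) ✗  (f2,t6,w2)→returned(w2,t6) ✗  (f3,t1,w4)→returned(w4,t1) ✓  (f3,t4,w1)→returned(w1,t4) ✓  (f3,t4,w3)→returned(w3,t4) ✗  (f3,t5,w2)→returned(w2,t5) ✓  (f3,t5,w4)→returned(w4,t5) ✓  (f3,t6,w4)→returned(w4,t6) ✓
Counterexamples (restrictor triples failing the scope): 4.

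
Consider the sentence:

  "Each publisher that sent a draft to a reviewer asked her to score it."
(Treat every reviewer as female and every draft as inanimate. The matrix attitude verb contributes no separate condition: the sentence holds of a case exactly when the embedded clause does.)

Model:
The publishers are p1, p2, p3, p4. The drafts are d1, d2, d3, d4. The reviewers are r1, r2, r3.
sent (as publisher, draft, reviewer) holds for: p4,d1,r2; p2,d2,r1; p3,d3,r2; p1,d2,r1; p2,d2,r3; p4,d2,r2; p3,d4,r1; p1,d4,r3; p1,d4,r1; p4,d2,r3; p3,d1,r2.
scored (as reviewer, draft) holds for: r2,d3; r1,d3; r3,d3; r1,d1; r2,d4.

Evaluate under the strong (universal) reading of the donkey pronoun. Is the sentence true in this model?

False

"her" takes "a reviewer" as antecedent and "it" takes "a draft"; both are donkey pronouns co-varying with the restrictor.
Strong reading: for every (p,d,r) with sent(p,d,r), scored(r,d).
Restrictor triples: (p1,d2,r1)→scored(r1,d2) ✗  (p1,d4,r1)→scored(r1,d4) ✗  (p1,d4,r3)→scored(r3,d4) ✗  (p2,d2,r1)→scored(r1,d2) ✗  (p2,d2,r3)→scored(r3,d2) ✗  (p3,d1,r2)→scored(r2,d1) ✗  (p3,d3,r2)→scored(r2,d3) ✓  (p3,d4,r1)→scored(r1,d4) ✗  (p4,d1,r2)→scored(r2,d1) ✗  (p4,d2,r2)→scored(r2,d2) ✗  (p4,d2,r3)→scored(r3,d2) ✗
Counterexample: (p1,d2,r1) — scored(r1,d2) does not hold.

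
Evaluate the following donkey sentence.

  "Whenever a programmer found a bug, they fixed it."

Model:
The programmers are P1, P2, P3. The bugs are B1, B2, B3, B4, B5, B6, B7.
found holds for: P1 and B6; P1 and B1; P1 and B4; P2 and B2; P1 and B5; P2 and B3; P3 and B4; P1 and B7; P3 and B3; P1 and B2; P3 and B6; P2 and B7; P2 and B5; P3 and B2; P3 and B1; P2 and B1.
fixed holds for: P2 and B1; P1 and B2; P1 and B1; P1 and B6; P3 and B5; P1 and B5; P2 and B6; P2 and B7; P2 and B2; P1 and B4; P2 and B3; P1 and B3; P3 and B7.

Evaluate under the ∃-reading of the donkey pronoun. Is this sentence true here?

False

"it" takes "a bug" as antecedent — a donkey pronoun bound across the clause boundary.
Weak reading: every programmer p with some found-bug has at least one found-bug b such that fixed(p,b).
Per programmer: P1:✓  P2:✓  P3:✗
P3 has no witness among its found-bugs.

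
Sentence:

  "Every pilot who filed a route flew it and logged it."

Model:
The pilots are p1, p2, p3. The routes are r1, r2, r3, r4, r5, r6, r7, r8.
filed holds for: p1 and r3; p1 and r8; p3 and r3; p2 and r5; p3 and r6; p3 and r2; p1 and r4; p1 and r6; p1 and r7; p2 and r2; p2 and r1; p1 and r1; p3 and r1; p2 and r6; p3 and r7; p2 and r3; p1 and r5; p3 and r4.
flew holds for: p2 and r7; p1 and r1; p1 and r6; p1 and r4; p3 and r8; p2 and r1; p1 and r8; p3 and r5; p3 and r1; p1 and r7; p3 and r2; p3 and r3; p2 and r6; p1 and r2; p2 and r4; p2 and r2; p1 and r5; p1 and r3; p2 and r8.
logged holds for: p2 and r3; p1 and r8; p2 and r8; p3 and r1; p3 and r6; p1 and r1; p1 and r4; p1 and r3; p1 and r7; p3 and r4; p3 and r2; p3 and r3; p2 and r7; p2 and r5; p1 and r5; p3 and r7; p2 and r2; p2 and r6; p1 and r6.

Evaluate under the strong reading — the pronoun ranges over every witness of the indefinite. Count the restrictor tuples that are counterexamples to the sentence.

6

"it" takes "a route" as antecedent — a donkey pronoun bound across the clause boundary.
Strong reading: for every (p,r) with filed(p,r), flew(p,r) ∧ logged(p,r).
Restrictor pairs: (p1,r1) ✓  (p1,r3) ✓  (p1,r4) ✓  (p1,r5) ✓  (p1,r6) ✓  (p1,r7) ✓  (p1,r8) ✓  (p2,r1) ✗  (p2,r2) ✓  (p2,r3) ✗  (p2,r5) ✗  (p2,r6) ✓  (p3,r1) ✓  (p3,r2) ✓  (p3,r3) ✓  (p3,r4) ✗  (p3,r6) ✗  (p3,r7) ✗
Counterexamples (restrictor pairs failing the scope): 6.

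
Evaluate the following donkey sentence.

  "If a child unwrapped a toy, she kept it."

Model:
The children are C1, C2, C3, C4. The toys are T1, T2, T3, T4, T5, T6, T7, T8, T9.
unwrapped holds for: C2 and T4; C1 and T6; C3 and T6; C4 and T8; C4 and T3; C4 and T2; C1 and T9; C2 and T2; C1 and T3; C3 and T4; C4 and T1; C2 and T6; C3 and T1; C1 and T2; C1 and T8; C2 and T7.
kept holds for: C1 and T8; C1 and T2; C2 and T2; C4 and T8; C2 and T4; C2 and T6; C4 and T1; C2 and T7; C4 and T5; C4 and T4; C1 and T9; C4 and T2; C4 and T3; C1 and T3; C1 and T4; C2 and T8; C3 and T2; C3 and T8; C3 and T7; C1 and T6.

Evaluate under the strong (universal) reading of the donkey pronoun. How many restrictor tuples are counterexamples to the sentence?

3

"it" takes "a toy" as antecedent — a donkey pronoun bound across the clause boundary.
Strong reading: for every (c,t) with unwrapped(c,t), kept(c,t).
Restrictor pairs: (C1,T2) ✓  (C1,T3) ✓  (C1,T6) ✓  (C1,T8) ✓  (C1,T9) ✓  (C2,T2) ✓  (C2,T4) ✓  (C2,T6) ✓  (C2,T7) ✓  (C3,T1) ✗  (C3,T4) ✗  (C3,T6) ✗  (C4,T1) ✓  (C4,T2) ✓  (C4,T3) ✓  (C4,T8) ✓
Counterexamples (restrictor pairs failing the scope): 3.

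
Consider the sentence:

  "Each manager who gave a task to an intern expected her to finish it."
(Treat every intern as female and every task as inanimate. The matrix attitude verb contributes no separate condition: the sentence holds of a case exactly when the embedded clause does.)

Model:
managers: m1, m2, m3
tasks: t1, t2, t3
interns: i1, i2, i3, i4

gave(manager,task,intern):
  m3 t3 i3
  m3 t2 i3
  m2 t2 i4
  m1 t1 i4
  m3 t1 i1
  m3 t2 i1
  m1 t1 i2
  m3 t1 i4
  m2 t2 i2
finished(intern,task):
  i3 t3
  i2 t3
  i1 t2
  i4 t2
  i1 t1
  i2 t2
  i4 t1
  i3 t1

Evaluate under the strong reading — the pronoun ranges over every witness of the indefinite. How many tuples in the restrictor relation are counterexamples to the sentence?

"her" takes "an intern" as antecedent and "it" takes "a task"; both are donkey pronouns co-varying with the restrictor.
Strong reading: for every (m,t,i) with gave(m,t,i), finished(i,t).
Restrictor triples: (m1,t1,i2)→finished(i2,t1) ✗  (m1,t1,i4)→finished(i4,t1) ✓  (m2,t2,i2)→finished(i2,t2) ✓  (m2,t2,i4)→finished(i4,t2) ✓  (m3,t1,i1)→finished(i1,t1) ✓  (m3,t1,i4)→finished(i4,t1) ✓  (m3,t2,i1)→finished(i1,t2) ✓  (m3,t2,i3)→finished(i3,t2) ✗  (m3,t3,i3)→finished(i3,t3) ✓
Counterexamples (restrictor triples failing the scope): 2.

2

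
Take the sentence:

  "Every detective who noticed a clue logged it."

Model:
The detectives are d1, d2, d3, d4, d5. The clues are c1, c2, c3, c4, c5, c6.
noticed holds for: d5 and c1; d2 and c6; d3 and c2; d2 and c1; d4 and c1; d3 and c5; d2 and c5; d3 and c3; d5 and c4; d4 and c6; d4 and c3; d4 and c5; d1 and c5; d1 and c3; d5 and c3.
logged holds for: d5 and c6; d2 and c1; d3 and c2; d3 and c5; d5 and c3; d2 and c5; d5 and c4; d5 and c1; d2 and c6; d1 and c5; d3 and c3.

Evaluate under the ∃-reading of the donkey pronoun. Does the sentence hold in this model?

False

"it" takes "a clue" as antecedent — a donkey pronoun bound across the clause boundary.
Weak reading: every detective d with some noticed-clue has at least one noticed-clue c such that logged(d,c).
Per detective: d1:✓  d2:✓  d3:✓  d4:✗  d5:✓
d4 has no witness among its noticed-clues.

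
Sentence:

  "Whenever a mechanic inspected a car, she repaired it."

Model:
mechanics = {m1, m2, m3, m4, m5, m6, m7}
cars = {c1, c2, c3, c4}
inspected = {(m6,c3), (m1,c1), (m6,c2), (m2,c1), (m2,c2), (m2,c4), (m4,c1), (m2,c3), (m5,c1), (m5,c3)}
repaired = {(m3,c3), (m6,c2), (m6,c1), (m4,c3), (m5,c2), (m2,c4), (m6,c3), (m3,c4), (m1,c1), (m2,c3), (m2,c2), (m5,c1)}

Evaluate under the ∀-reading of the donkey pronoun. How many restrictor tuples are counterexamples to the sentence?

"it" takes "a car" as antecedent — a donkey pronoun bound across the clause boundary.
Strong reading: for every (m,c) with inspected(m,c), repaired(m,c).
Restrictor pairs: (m1,c1) ✓  (m2,c1) ✗  (m2,c2) ✓  (m2,c3) ✓  (m2,c4) ✓  (m4,c1) ✗  (m5,c1) ✓  (m5,c3) ✗  (m6,c2) ✓  (m6,c3) ✓
Counterexamples (restrictor pairs failing the scope): 3.

3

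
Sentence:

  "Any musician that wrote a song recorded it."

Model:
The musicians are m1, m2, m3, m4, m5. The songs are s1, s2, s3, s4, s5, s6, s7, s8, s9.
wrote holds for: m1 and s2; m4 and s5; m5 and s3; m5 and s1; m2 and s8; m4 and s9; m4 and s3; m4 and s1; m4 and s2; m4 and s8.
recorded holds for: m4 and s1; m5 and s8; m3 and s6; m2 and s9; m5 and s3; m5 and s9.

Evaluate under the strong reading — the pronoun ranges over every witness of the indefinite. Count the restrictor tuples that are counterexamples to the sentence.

"it" takes "a song" as antecedent — a donkey pronoun bound across the clause boundary.
Strong reading: for every (m,s) with wrote(m,s), recorded(m,s).
Restrictor pairs: (m1,s2) ✗  (m2,s8) ✗  (m4,s1) ✓  (m4,s2) ✗  (m4,s3) ✗  (m4,s5) ✗  (m4,s8) ✗  (m4,s9) ✗  (m5,s1) ✗  (m5,s3) ✓
Counterexamples (restrictor pairs failing the scope): 8.

8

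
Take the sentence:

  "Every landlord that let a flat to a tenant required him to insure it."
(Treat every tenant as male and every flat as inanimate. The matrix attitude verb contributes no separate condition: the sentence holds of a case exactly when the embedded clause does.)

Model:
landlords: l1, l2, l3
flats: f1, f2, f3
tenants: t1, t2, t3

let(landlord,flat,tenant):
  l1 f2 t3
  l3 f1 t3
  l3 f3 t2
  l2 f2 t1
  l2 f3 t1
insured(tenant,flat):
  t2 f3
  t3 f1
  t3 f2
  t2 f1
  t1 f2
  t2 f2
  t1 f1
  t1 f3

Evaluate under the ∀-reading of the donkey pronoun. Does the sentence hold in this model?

"him" takes "a tenant" as antecedent and "it" takes "a flat"; both are donkey pronouns co-varying with the restrictor.
Strong reading: for every (l,f,t) with let(l,f,t), insured(t,f).
Restrictor triples: (l1,f2,t3)→insured(t3,f2) ✓  (l2,f2,t1)→insured(t1,f2) ✓  (l2,f3,t1)→insured(t1,f3) ✓  (l3,f1,t3)→insured(t3,f1) ✓  (l3,f3,t2)→insured(t2,f3) ✓
Every restrictor triple satisfies the scope.

True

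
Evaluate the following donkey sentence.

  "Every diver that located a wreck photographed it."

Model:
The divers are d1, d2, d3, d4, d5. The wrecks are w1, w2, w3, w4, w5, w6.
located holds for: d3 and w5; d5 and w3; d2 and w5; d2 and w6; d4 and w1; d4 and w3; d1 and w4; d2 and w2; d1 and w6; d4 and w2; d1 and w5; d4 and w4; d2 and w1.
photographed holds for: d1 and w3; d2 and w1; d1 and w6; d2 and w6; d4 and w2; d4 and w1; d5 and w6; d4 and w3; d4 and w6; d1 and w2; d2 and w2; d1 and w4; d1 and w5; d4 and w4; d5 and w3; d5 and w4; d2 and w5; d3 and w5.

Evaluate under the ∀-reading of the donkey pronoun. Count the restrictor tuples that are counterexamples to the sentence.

0

"it" takes "a wreck" as antecedent — a donkey pronoun bound across the clause boundary.
Strong reading: for every (d,w) with located(d,w), photographed(d,w).
Restrictor pairs: (d1,w4) ✓  (d1,w5) ✓  (d1,w6) ✓  (d2,w1) ✓  (d2,w2) ✓  (d2,w5) ✓  (d2,w6) ✓  (d3,w5) ✓  (d4,w1) ✓  (d4,w2) ✓  (d4,w3) ✓  (d4,w4) ✓  (d5,w3) ✓
Counterexamples (restrictor pairs failing the scope): 0.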